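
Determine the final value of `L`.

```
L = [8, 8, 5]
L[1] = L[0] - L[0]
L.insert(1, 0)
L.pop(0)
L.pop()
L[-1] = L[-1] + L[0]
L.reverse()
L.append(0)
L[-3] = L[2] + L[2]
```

[0, 0, 0]

L[1] = L[0]-L[0] = 8-8 = 0 → [8, 0, 5]
insert 0 at 1 → [8, 0, 0, 5]
pop(0) removes 8 → [0, 0, 5]
pop() removes 5 → [0, 0]
L[-1] = L[-1]+L[0] = 0+0 = 0 → [0, 0]
reverse → [0, 0]
append 0 → [0, 0, 0]
L[-3] = L[2]+L[2] = 0+0 = 0 → [0, 0, 0]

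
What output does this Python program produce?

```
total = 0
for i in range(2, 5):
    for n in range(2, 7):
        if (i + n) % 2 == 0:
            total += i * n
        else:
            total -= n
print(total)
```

68

i=2,n=2: even sum, total = 0+4 = 4
i=2,n=3: odd sum, total = 4-3 = 1
i=2,n=4: even sum, total = 1+8 = 9
i=2,n=5: odd sum, total = 9-5 = 4
i=2,n=6: even sum, total = 4+12 = 16
i=3,n=2: odd sum, total = 16-2 = 14
i=3,n=3: even sum, total = 14+9 = 23
i=3,n=4: odd sum, total = 23-4 = 19
i=3,n=5: even sum, total = 19+15 = 34
i=3,n=6: odd sum, total = 34-6 = 28
i=4,n=2: even sum, total = 28+8 = 36
i=4,n=3: odd sum, total = 36-3 = 33
i=4,n=4: even sum, total = 33+16 = 49
i=4,n=5: odd sum, total = 49-5 = 44
i=4,n=6: even sum, total = 44+24 = 68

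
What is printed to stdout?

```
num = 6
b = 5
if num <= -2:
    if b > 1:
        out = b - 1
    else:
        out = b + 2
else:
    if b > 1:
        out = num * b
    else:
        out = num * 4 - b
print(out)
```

num=6, b=5
num <= -2 is False; b > 1 is True
→ out = num * b = 30

30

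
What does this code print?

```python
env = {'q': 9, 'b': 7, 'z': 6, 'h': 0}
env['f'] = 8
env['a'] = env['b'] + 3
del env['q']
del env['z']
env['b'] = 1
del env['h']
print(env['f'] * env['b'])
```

8

env['f'] = 8 → {'q': 9, 'b': 7, 'z': 6, 'h': 0, 'f': 8}
env['a'] = env['b']+3 = 10 → {'q': 9, 'b': 7, 'z': 6, 'h': 0, 'f': 8, 'a': 10}
del 'q' → {'b': 7, 'z': 6, 'h': 0, 'f': 8, 'a': 10}
del 'z' → {'b': 7, 'h': 0, 'f': 8, 'a': 10}
env['b'] = 1 → {'b': 1, 'h': 0, 'f': 8, 'a': 10}
del 'h' → {'b': 1, 'f': 8, 'a': 10}
env['f']*env['b'] = 8*1 = 8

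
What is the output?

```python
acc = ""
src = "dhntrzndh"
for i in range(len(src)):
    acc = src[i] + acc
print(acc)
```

i=0: prepend 'd' → 'd'
i=1: prepend 'h' → 'hd'
i=2: prepend 'n' → 'nhd'
i=3: prepend 't' → 'tnhd'
i=4: prepend 'r' → 'rtnhd'
i=5: prepend 'z' → 'zrtnhd'
i=6: prepend 'n' → 'nzrtnhd'
i=7: prepend 'd' → 'dnzrtnhd'
i=8: prepend 'h' → 'hdnzrtnhd'

hdnzrtnhd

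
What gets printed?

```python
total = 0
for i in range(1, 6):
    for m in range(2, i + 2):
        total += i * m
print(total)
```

i=1,m=2: total = 0+2 = 2
i=2,m=2: total = 2+4 = 6
i=2,m=3: total = 6+6 = 12
i=3,m=2: total = 12+6 = 18
i=3,m=3: total = 18+9 = 27
i=3,m=4: total = 27+12 = 39
i=4,m=2: total = 39+8 = 47
i=4,m=3: total = 47+12 = 59
i=4,m=4: total = 59+16 = 75
i=4,m=5: total = 75+20 = 95
i=5,m=2: total = 95+10 = 105
i=5,m=3: total = 105+15 = 120
i=5,m=4: total = 120+20 = 140
i=5,m=5: total = 140+25 = 165
i=5,m=6: total = 165+30 = 195

195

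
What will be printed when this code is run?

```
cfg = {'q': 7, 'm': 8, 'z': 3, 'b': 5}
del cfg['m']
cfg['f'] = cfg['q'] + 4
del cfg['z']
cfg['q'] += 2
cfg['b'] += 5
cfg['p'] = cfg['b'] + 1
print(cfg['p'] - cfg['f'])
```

del 'm' → {'q': 7, 'z': 3, 'b': 5}
cfg['f'] = cfg['q']+4 = 11 → {'q': 7, 'z': 3, 'b': 5, 'f': 11}
del 'z' → {'q': 7, 'b': 5, 'f': 11}
cfg['q'] = 7+2 = 9 → {'q': 9, 'b': 5, 'f': 11}
cfg['b'] = 5+5 = 10 → {'q': 9, 'b': 10, 'f': 11}
cfg['p'] = cfg['b']+1 = 11 → {'q': 9, 'b': 10, 'f': 11, 'p': 11}
cfg['p']-cfg['f'] = 11-11 = 0

0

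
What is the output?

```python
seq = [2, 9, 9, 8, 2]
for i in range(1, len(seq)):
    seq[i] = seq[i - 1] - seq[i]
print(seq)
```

i=1: seq[1] = 2-9 = -7 → [2, -7, 9, 8, 2]
i=2: seq[2] = (-7)-9 = -16 → [2, -7, -16, 8, 2]
i=3: seq[3] = (-16)-8 = -24 → [2, -7, -16, -24, 2]
i=4: seq[4] = (-24)-2 = -26 → [2, -7, -16, -24, -26]

[2, -7, -16, -24, -26]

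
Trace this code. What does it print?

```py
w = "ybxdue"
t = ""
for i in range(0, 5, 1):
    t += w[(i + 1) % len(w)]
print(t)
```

bxdue

i=0: add w[1]='b' → 'b'
i=1: add w[2]='x' → 'bx'
i=2: add w[3]='d' → 'bxd'
i=3: add w[4]='u' → 'bxdu'
i=4: add w[5]='e' → 'bxdue'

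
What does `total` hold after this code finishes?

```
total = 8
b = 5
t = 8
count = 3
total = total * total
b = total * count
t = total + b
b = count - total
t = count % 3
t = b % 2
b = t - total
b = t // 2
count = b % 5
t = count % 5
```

total = 8*8 = 64
b = 64*3 = 192
t = 64+192 = 256
b = 3-64 = -61
t = 3%3 = 0
t = (-61)%2 = 1
b = 1-64 = -63
b = 1//2 = 0
count = 0%5 = 0
t = 0%5 = 0

64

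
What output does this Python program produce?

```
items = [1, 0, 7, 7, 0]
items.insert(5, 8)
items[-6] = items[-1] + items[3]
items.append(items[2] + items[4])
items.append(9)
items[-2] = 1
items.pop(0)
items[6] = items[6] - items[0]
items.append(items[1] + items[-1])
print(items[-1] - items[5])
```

insert 8 at 5 → [1, 0, 7, 7, 0, 8]
items[-6] = items[-1]+items[3] = 8+7 = 15 → [15, 0, 7, 7, 0, 8]
append items[2]+items[4] = 7+0 = 7 → [15, 0, 7, 7, 0, 8, 7]
append 9 → [15, 0, 7, 7, 0, 8, 7, 9]
items[-2] = 1 → [15, 0, 7, 7, 0, 8, 1, 9]
pop(0) removes 15 → [0, 7, 7, 0, 8, 1, 9]
items[6] = items[6]-items[0] = 9-0 = 9 → [0, 7, 7, 0, 8, 1, 9]
append items[1]+items[-1] = 7+9 = 16 → [0, 7, 7, 0, 8, 1, 9, 16]
items[-1]-items[5] = 16-1 = 15

15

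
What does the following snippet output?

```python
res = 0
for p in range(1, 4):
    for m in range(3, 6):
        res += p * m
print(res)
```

p=1,m=3: res = 0+3 = 3
p=1,m=4: res = 3+4 = 7
p=1,m=5: res = 7+5 = 12
p=2,m=3: res = 12+6 = 18
p=2,m=4: res = 18+8 = 26
p=2,m=5: res = 26+10 = 36
p=3,m=3: res = 36+9 = 45
p=3,m=4: res = 45+12 = 57
p=3,m=5: res = 57+15 = 72

72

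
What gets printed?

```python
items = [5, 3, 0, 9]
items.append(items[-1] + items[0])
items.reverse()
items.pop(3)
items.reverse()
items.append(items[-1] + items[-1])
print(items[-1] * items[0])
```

140

append items[-1]+items[0] = 9+5 = 14 → [5, 3, 0, 9, 14]
reverse → [14, 9, 0, 3, 5]
pop(3) removes 3 → [14, 9, 0, 5]
reverse → [5, 0, 9, 14]
append items[-1]+items[-1] = 14+14 = 28 → [5, 0, 9, 14, 28]
items[-1]*items[0] = 28*5 = 140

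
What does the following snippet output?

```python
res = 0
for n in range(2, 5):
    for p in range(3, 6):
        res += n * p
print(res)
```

108

n=2,p=3: res = 0+6 = 6
n=2,p=4: res = 6+8 = 14
n=2,p=5: res = 14+10 = 24
n=3,p=3: res = 24+9 = 33
n=3,p=4: res = 33+12 = 45
n=3,p=5: res = 45+15 = 60
n=4,p=3: res = 60+12 = 72
n=4,p=4: res = 72+16 = 88
n=4,p=5: res = 88+20 = 108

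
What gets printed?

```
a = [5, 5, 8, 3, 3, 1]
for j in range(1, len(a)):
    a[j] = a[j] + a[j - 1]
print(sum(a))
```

j=1: a[1] = 5+5 = 10 → [5, 10, 8, 3, 3, 1]
j=2: a[2] = 8+10 = 18 → [5, 10, 18, 3, 3, 1]
j=3: a[3] = 3+18 = 21 → [5, 10, 18, 21, 3, 1]
j=4: a[4] = 3+21 = 24 → [5, 10, 18, 21, 24, 1]
j=5: a[5] = 1+24 = 25 → [5, 10, 18, 21, 24, 25]
sum = 103

103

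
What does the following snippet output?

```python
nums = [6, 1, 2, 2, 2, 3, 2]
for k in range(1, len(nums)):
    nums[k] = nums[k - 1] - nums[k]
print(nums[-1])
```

-6

k=1: nums[1] = 6-1 = 5 → [6, 5, 2, 2, 2, 3, 2]
k=2: nums[2] = 5-2 = 3 → [6, 5, 3, 2, 2, 3, 2]
k=3: nums[3] = 3-2 = 1 → [6, 5, 3, 1, 2, 3, 2]
k=4: nums[4] = 1-2 = -1 → [6, 5, 3, 1, -1, 3, 2]
k=5: nums[5] = (-1)-3 = -4 → [6, 5, 3, 1, -1, -4, 2]
k=6: nums[6] = (-4)-2 = -6 → [6, 5, 3, 1, -1, -4, -6]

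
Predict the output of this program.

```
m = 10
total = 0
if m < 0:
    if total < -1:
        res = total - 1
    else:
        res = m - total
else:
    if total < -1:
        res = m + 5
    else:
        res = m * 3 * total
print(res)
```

0

m=10, total=0
m < 0 is False; total < -1 is False
→ res = m * 3 * total = 0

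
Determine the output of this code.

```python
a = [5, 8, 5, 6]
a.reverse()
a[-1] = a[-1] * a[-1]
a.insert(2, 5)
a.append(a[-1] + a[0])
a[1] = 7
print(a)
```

[6, 7, 5, 8, 25, 31]

reverse → [6, 5, 8, 5]
a[-1] = a[-1]*a[-1] = 5*5 = 25 → [6, 5, 8, 25]
insert 5 at 2 → [6, 5, 5, 8, 25]
append a[-1]+a[0] = 25+6 = 31 → [6, 5, 5, 8, 25, 31]
a[1] = 7 → [6, 7, 5, 8, 25, 31]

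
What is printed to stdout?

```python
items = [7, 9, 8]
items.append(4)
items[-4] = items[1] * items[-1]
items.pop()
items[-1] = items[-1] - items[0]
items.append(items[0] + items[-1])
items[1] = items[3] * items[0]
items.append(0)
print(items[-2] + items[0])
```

append 4 → [7, 9, 8, 4]
items[-4] = items[1]*items[-1] = 9*4 = 36 → [36, 9, 8, 4]
pop() removes 4 → [36, 9, 8]
items[-1] = items[-1]-items[0] = 8-36 = -28 → [36, 9, -28]
append items[0]+items[-1] = 36+(-28) = 8 → [36, 9, -28, 8]
items[1] = items[3]*items[0] = 8*36 = 288 → [36, 288, -28, 8]
append 0 → [36, 288, -28, 8, 0]
items[-2]+items[0] = 8+36 = 44

44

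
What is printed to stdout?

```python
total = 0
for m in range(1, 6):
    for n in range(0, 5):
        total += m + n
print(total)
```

125

m=1,n=0: total = 0+1 = 1
m=1,n=1: total = 1+2 = 3
m=1,n=2: total = 3+3 = 6
m=1,n=3: total = 6+4 = 10
m=1,n=4: total = 10+5 = 15
m=2,n=0: total = 15+2 = 17
m=2,n=1: total = 17+3 = 20
m=2,n=2: total = 20+4 = 24
m=2,n=3: total = 24+5 = 29
m=2,n=4: total = 29+6 = 35
m=3,n=0: total = 35+3 = 38
m=3,n=1: total = 38+4 = 42
m=3,n=2: total = 42+5 = 47
m=3,n=3: total = 47+6 = 53
m=3,n=4: total = 53+7 = 60
m=4,n=0: total = 60+4 = 64
m=4,n=1: total = 64+5 = 69
m=4,n=2: total = 69+6 = 75
m=4,n=3: total = 75+7 = 82
m=4,n=4: total = 82+8 = 90
m=5,n=0: total = 90+5 = 95
m=5,n=1: total = 95+6 = 101
m=5,n=2: total = 101+7 = 108
m=5,n=3: total = 108+8 = 116
m=5,n=4: total = 116+9 = 125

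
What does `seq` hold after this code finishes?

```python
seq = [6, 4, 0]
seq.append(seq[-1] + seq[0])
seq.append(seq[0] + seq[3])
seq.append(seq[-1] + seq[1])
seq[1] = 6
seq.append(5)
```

append seq[-1]+seq[0] = 0+6 = 6 → [6, 4, 0, 6]
append seq[0]+seq[3] = 6+6 = 12 → [6, 4, 0, 6, 12]
append seq[-1]+seq[1] = 12+4 = 16 → [6, 4, 0, 6, 12, 16]
seq[1] = 6 → [6, 6, 0, 6, 12, 16]
append 5 → [6, 6, 0, 6, 12, 16, 5]

[6, 6, 0, 6, 12, 16, 5]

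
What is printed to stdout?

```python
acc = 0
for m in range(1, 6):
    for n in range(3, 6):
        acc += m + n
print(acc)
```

105

m=1,n=3: acc = 0+4 = 4
m=1,n=4: acc = 4+5 = 9
m=1,n=5: acc = 9+6 = 15
m=2,n=3: acc = 15+5 = 20
m=2,n=4: acc = 20+6 = 26
m=2,n=5: acc = 26+7 = 33
m=3,n=3: acc = 33+6 = 39
m=3,n=4: acc = 39+7 = 46
m=3,n=5: acc = 46+8 = 54
m=4,n=3: acc = 54+7 = 61
m=4,n=4: acc = 61+8 = 69
m=4,n=5: acc = 69+9 = 78
m=5,n=3: acc = 78+8 = 86
m=5,n=4: acc = 86+9 = 95
m=5,n=5: acc = 95+10 = 105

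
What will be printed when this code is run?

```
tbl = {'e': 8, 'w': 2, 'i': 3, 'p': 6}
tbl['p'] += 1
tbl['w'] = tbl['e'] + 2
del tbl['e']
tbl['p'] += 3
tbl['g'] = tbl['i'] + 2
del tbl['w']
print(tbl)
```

{'i': 3, 'p': 10, 'g': 5}

tbl['p'] = 6+1 = 7 → {'e': 8, 'w': 2, 'i': 3, 'p': 7}
tbl['w'] = tbl['e']+2 = 10 → {'e': 8, 'w': 10, 'i': 3, 'p': 7}
del 'e' → {'w': 10, 'i': 3, 'p': 7}
tbl['p'] = 7+3 = 10 → {'w': 10, 'i': 3, 'p': 10}
tbl['g'] = tbl['i']+2 = 5 → {'w': 10, 'i': 3, 'p': 10, 'g': 5}
del 'w' → {'i': 3, 'p': 10, 'g': 5}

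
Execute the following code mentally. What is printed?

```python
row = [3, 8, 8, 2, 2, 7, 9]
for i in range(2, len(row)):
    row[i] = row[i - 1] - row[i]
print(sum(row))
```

-26

i=2: row[2] = 8-8 = 0 → [3, 8, 0, 2, 2, 7, 9]
i=3: row[3] = 0-2 = -2 → [3, 8, 0, -2, 2, 7, 9]
i=4: row[4] = (-2)-2 = -4 → [3, 8, 0, -2, -4, 7, 9]
i=5: row[5] = (-4)-7 = -11 → [3, 8, 0, -2, -4, -11, 9]
i=6: row[6] = (-11)-9 = -20 → [3, 8, 0, -2, -4, -11, -20]
sum = -26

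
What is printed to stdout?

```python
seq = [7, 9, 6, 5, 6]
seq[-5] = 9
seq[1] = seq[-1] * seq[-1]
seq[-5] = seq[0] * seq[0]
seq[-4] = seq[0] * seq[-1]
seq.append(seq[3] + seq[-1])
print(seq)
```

[81, 486, 6, 5, 6, 11]

seq[-5] = 9 → [9, 9, 6, 5, 6]
seq[1] = seq[-1]*seq[-1] = 6*6 = 36 → [9, 36, 6, 5, 6]
seq[-5] = seq[0]*seq[0] = 9*9 = 81 → [81, 36, 6, 5, 6]
seq[-4] = seq[0]*seq[-1] = 81*6 = 486 → [81, 486, 6, 5, 6]
append seq[3]+seq[-1] = 5+6 = 11 → [81, 486, 6, 5, 6, 11]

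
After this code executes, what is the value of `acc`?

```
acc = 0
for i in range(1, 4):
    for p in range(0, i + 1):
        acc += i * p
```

i=1,p=0: acc = 0+0 = 0
i=1,p=1: acc = 0+1 = 1
i=2,p=0: acc = 1+0 = 1
i=2,p=1: acc = 1+2 = 3
i=2,p=2: acc = 3+4 = 7
i=3,p=0: acc = 7+0 = 7
i=3,p=1: acc = 7+3 = 10
i=3,p=2: acc = 10+6 = 16
i=3,p=3: acc = 16+9 = 25

25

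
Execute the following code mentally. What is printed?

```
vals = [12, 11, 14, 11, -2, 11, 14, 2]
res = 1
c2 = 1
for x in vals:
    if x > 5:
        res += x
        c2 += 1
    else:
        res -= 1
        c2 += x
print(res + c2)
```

x=12: >5, res = 1+12 = 13; c2=2
x=11: >5, res = 13+11 = 24; c2=3
x=14: >5, res = 24+14 = 38; c2=4
x=11: >5, res = 38+11 = 49; c2=5
x=-2: not >5, res = 49-1 = 48; c2=3
x=11: >5, res = 48+11 = 59; c2=4
x=14: >5, res = 59+14 = 73; c2=5
x=2: not >5, res = 73-1 = 72; c2=7
res+c2 = 72+7 = 79

79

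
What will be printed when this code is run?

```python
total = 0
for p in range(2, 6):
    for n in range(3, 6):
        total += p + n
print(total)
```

90

p=2,n=3: total = 0+5 = 5
p=2,n=4: total = 5+6 = 11
p=2,n=5: total = 11+7 = 18
p=3,n=3: total = 18+6 = 24
p=3,n=4: total = 24+7 = 31
p=3,n=5: total = 31+8 = 39
p=4,n=3: total = 39+7 = 46
p=4,n=4: total = 46+8 = 54
p=4,n=5: total = 54+9 = 63
p=5,n=3: total = 63+8 = 71
p=5,n=4: total = 71+9 = 80
p=5,n=5: total = 80+10 = 90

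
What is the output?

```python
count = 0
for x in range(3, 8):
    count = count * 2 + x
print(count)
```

x=3: count = 0*2+3 = 3
x=4: count = 3*2+4 = 10
x=5: count = 10*2+5 = 25
x=6: count = 25*2+6 = 56
x=7: count = 56*2+7 = 119

119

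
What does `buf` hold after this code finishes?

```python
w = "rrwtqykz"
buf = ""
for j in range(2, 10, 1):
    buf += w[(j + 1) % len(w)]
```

'tqykzrrw'

j=2: add w[3]='t' → 't'
j=3: add w[4]='q' → 'tq'
j=4: add w[5]='y' → 'tqy'
j=5: add w[6]='k' → 'tqyk'
j=6: add w[7]='z' → 'tqykz'
j=7: add w[0]='r' → 'tqykzr'
j=8: add w[1]='r' → 'tqykzrr'
j=9: add w[2]='w' → 'tqykzrrw'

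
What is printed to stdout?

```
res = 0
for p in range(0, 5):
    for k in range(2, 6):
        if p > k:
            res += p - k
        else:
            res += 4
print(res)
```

72

p=0,k=2: not 0>2, res = 0+4 = 4
p=0,k=3: not 0>3, res = 4+4 = 8
p=0,k=4: not 0>4, res = 8+4 = 12
p=0,k=5: not 0>5, res = 12+4 = 16
p=1,k=2: not 1>2, res = 16+4 = 20
p=1,k=3: not 1>3, res = 20+4 = 24
p=1,k=4: not 1>4, res = 24+4 = 28
p=1,k=5: not 1>5, res = 28+4 = 32
p=2,k=2: not 2>2, res = 32+4 = 36
p=2,k=3: not 2>3, res = 36+4 = 40
p=2,k=4: not 2>4, res = 40+4 = 44
p=2,k=5: not 2>5, res = 44+4 = 48
p=3,k=2: 3>2, res = 48+1 = 49
p=3,k=3: not 3>3, res = 49+4 = 53
p=3,k=4: not 3>4, res = 53+4 = 57
p=3,k=5: not 3>5, res = 57+4 = 61
p=4,k=2: 4>2, res = 61+2 = 63
p=4,k=3: 4>3, res = 63+1 = 64
p=4,k=4: not 4>4, res = 64+4 = 68
p=4,k=5: not 4>5, res = 68+4 = 72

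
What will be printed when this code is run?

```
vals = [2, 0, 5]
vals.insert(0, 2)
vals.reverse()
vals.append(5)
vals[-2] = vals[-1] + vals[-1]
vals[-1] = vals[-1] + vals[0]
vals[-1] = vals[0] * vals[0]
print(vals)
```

insert 2 at 0 → [2, 2, 0, 5]
reverse → [5, 0, 2, 2]
append 5 → [5, 0, 2, 2, 5]
vals[-2] = vals[-1]+vals[-1] = 5+5 = 10 → [5, 0, 2, 10, 5]
vals[-1] = vals[-1]+vals[0] = 5+5 = 10 → [5, 0, 2, 10, 10]
vals[-1] = vals[0]*vals[0] = 5*5 = 25 → [5, 0, 2, 10, 25]

[5, 0, 2, 10, 25]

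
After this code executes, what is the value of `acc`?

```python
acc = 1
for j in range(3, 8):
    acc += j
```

26

j=3: acc = 1+3 = 4
j=4: acc = 4+4 = 8
j=5: acc = 8+5 = 13
j=6: acc = 13+6 = 19
j=7: acc = 19+7 = 26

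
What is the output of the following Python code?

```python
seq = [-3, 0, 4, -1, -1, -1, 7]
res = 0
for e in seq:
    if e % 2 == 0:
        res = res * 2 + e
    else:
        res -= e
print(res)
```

e=-3: not even, res = 0-(-3) = 3
e=0: even, res = 3*2+0 = 6
e=4: even, res = 6*2+4 = 16
e=-1: not even, res = 16-(-1) = 17
e=-1: not even, res = 17-(-1) = 18
e=-1: not even, res = 18-(-1) = 19
e=7: not even, res = 19-7 = 12

12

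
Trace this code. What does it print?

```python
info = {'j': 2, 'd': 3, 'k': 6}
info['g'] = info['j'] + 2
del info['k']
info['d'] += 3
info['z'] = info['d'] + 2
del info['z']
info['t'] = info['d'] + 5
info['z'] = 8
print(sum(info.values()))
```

info['g'] = info['j']+2 = 4 → {'j': 2, 'd': 3, 'k': 6, 'g': 4}
del 'k' → {'j': 2, 'd': 3, 'g': 4}
info['d'] = 3+3 = 6 → {'j': 2, 'd': 6, 'g': 4}
info['z'] = info['d']+2 = 8 → {'j': 2, 'd': 6, 'g': 4, 'z': 8}
del 'z' → {'j': 2, 'd': 6, 'g': 4}
info['t'] = info['d']+5 = 11 → {'j': 2, 'd': 6, 'g': 4, 't': 11}
info['z'] = 8 → {'j': 2, 'd': 6, 'g': 4, 't': 11, 'z': 8}
sum of values = 31

31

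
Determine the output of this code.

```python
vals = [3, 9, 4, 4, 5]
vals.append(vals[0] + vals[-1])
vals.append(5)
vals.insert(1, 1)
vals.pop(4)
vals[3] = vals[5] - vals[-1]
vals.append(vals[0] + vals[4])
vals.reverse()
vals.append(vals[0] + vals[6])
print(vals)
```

append vals[0]+vals[-1] = 3+5 = 8 → [3, 9, 4, 4, 5, 8]
append 5 → [3, 9, 4, 4, 5, 8, 5]
insert 1 at 1 → [3, 1, 9, 4, 4, 5, 8, 5]
pop(4) removes 4 → [3, 1, 9, 4, 5, 8, 5]
vals[3] = vals[5]-vals[-1] = 8-5 = 3 → [3, 1, 9, 3, 5, 8, 5]
append vals[0]+vals[4] = 3+5 = 8 → [3, 1, 9, 3, 5, 8, 5, 8]
reverse → [8, 5, 8, 5, 3, 9, 1, 3]
append vals[0]+vals[6] = 8+1 = 9 → [8, 5, 8, 5, 3, 9, 1, 3, 9]

[8, 5, 8, 5, 3, 9, 1, 3, 9]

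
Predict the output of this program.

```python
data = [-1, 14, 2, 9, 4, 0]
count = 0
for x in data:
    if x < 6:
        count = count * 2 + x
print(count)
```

x=-1: <6, count = 0*2+(-1) = -1
x=14: not <6
x=2: <6, count = (-1)*2+2 = 0
x=9: not <6
x=4: <6, count = 0*2+4 = 4
x=0: <6, count = 4*2+0 = 8

8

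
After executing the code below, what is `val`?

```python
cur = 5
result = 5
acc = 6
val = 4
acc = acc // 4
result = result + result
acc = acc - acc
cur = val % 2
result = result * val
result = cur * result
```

4

acc = 6//4 = 1
result = 5+5 = 10
acc = 1-1 = 0
cur = 4%2 = 0
result = 10*4 = 40
result = 0*40 = 0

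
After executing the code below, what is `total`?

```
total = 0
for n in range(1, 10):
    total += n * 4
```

180

n=1: total = 0+1*4 = 4
n=2: total = 4+2*4 = 12
n=3: total = 12+3*4 = 24
n=4: total = 24+4*4 = 40
n=5: total = 40+5*4 = 60
n=6: total = 60+6*4 = 84
n=7: total = 84+7*4 = 112
n=8: total = 112+8*4 = 144
n=9: total = 144+9*4 = 180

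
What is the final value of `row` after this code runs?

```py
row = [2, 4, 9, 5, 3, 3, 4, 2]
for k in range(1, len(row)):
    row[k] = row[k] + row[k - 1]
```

k=1: row[1] = 4+2 = 6 → [2, 6, 9, 5, 3, 3, 4, 2]
k=2: row[2] = 9+6 = 15 → [2, 6, 15, 5, 3, 3, 4, 2]
k=3: row[3] = 5+15 = 20 → [2, 6, 15, 20, 3, 3, 4, 2]
k=4: row[4] = 3+20 = 23 → [2, 6, 15, 20, 23, 3, 4, 2]
k=5: row[5] = 3+23 = 26 → [2, 6, 15, 20, 23, 26, 4, 2]
k=6: row[6] = 4+26 = 30 → [2, 6, 15, 20, 23, 26, 30, 2]
k=7: row[7] = 2+30 = 32 → [2, 6, 15, 20, 23, 26, 30, 32]

[2, 6, 15, 20, 23, 26, 30, 32]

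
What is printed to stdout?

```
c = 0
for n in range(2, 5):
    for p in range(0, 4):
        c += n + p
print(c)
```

54

n=2,p=0: c = 0+2 = 2
n=2,p=1: c = 2+3 = 5
n=2,p=2: c = 5+4 = 9
n=2,p=3: c = 9+5 = 14
n=3,p=0: c = 14+3 = 17
n=3,p=1: c = 17+4 = 21
n=3,p=2: c = 21+5 = 26
n=3,p=3: c = 26+6 = 32
n=4,p=0: c = 32+4 = 36
n=4,p=1: c = 36+5 = 41
n=4,p=2: c = 41+6 = 47
n=4,p=3: c = 47+7 = 54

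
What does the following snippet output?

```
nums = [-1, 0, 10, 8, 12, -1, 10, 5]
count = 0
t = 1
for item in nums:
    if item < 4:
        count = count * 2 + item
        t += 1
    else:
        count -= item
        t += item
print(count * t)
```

item=-1: <4, count = 0*2+(-1) = -1; t=2
item=0: <4, count = (-1)*2+0 = -2; t=3
item=10: not <4, count = (-2)-10 = -12; t=13
item=8: not <4, count = (-12)-8 = -20; t=21
item=12: not <4, count = (-20)-12 = -32; t=33
item=-1: <4, count = (-32)*2+(-1) = -65; t=34
item=10: not <4, count = (-65)-10 = -75; t=44
item=5: not <4, count = (-75)-5 = -80; t=49
count*t = (-80)*49 = -3920

-3920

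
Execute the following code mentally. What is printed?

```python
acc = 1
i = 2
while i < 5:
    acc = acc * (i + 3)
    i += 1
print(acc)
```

210

i=2: acc = 1*5 = 5
i=3: acc = 5*6 = 30
i=4: acc = 30*7 = 210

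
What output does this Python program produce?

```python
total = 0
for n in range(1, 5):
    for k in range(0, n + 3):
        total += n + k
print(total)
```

n=1,k=0: total = 0+1 = 1
n=1,k=1: total = 1+2 = 3
n=1,k=2: total = 3+3 = 6
n=1,k=3: total = 6+4 = 10
n=2,k=0: total = 10+2 = 12
n=2,k=1: total = 12+3 = 15
n=2,k=2: total = 15+4 = 19
n=2,k=3: total = 19+5 = 24
n=2,k=4: total = 24+6 = 30
n=3,k=0: total = 30+3 = 33
n=3,k=1: total = 33+4 = 37
n=3,k=2: total = 37+5 = 42
n=3,k=3: total = 42+6 = 48
n=3,k=4: total = 48+7 = 55
n=3,k=5: total = 55+8 = 63
n=4,k=0: total = 63+4 = 67
n=4,k=1: total = 67+5 = 72
n=4,k=2: total = 72+6 = 78
n=4,k=3: total = 78+7 = 85
n=4,k=4: total = 85+8 = 93
n=4,k=5: total = 93+9 = 102
n=4,k=6: total = 102+10 = 112

112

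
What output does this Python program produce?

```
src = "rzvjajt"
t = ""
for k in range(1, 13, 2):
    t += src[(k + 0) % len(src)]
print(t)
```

k=1: add src[1]='z' → 'z'
k=3: add src[3]='j' → 'zj'
k=5: add src[5]='j' → 'zjj'
k=7: add src[0]='r' → 'zjjr'
k=9: add src[2]='v' → 'zjjrv'
k=11: add src[4]='a' → 'zjjrva'

zjjrva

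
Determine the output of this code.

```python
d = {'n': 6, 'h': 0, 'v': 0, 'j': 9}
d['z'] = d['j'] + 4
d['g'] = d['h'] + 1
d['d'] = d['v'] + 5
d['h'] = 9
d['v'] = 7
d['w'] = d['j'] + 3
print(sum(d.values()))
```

d['z'] = d['j']+4 = 13 → {'n': 6, 'h': 0, 'v': 0, 'j': 9, 'z': 13}
d['g'] = d['h']+1 = 1 → {'n': 6, 'h': 0, 'v': 0, 'j': 9, 'z': 13, 'g': 1}
d['d'] = d['v']+5 = 5 → {'n': 6, 'h': 0, 'v': 0, 'j': 9, 'z': 13, 'g': 1, 'd': 5}
d['h'] = 9 → {'n': 6, 'h': 9, 'v': 0, 'j': 9, 'z': 13, 'g': 1, 'd': 5}
d['v'] = 7 → {'n': 6, 'h': 9, 'v': 7, 'j': 9, 'z': 13, 'g': 1, 'd': 5}
d['w'] = d['j']+3 = 12 → {'n': 6, 'h': 9, 'v': 7, 'j': 9, 'z': 13, 'g': 1, 'd': 5, 'w': 12}
sum of values = 62

62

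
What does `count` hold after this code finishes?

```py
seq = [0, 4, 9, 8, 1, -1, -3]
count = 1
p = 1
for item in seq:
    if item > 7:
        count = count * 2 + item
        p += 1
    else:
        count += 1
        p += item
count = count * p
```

item=0: not >7, count = 1+1 = 2; p=1
item=4: not >7, count = 2+1 = 3; p=5
item=9: >7, count = 3*2+9 = 15; p=6
item=8: >7, count = 15*2+8 = 38; p=7
item=1: not >7, count = 38+1 = 39; p=8
item=-1: not >7, count = 39+1 = 40; p=7
item=-3: not >7, count = 40+1 = 41; p=4
count*p = 41*4 = 164

164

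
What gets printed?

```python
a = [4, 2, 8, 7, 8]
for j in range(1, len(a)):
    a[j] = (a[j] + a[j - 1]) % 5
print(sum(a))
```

j=1: a[1] = (2+4)%5 = 1 → [4, 1, 8, 7, 8]
j=2: a[2] = (8+1)%5 = 4 → [4, 1, 4, 7, 8]
j=3: a[3] = (7+4)%5 = 1 → [4, 1, 4, 1, 8]
j=4: a[4] = (8+1)%5 = 4 → [4, 1, 4, 1, 4]
sum = 14

14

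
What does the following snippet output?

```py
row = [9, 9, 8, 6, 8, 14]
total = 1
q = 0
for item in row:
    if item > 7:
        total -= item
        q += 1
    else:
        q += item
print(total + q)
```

-36

item=9: >7, total = 1-9 = -8; q=1
item=9: >7, total = (-8)-9 = -17; q=2
item=8: >7, total = (-17)-8 = -25; q=3
item=6: not >7; q=9
item=8: >7, total = (-25)-8 = -33; q=10
item=14: >7, total = (-33)-14 = -47; q=11
total+q = (-47)+11 = -36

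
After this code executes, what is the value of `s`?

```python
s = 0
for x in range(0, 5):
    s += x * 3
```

x=0: s = 0+0*3 = 0
x=1: s = 0+1*3 = 3
x=2: s = 3+2*3 = 9
x=3: s = 9+3*3 = 18
x=4: s = 18+4*3 = 30

30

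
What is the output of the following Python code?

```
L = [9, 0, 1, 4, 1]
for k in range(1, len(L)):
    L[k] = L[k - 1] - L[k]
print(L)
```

[9, 9, 8, 4, 3]

k=1: L[1] = 9-0 = 9 → [9, 9, 1, 4, 1]
k=2: L[2] = 9-1 = 8 → [9, 9, 8, 4, 1]
k=3: L[3] = 8-4 = 4 → [9, 9, 8, 4, 1]
k=4: L[4] = 4-1 = 3 → [9, 9, 8, 4, 3]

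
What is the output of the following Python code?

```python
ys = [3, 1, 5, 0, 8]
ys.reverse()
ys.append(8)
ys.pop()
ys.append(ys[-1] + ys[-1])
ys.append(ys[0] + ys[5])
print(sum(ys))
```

reverse → [8, 0, 5, 1, 3]
append 8 → [8, 0, 5, 1, 3, 8]
pop() removes 8 → [8, 0, 5, 1, 3]
append ys[-1]+ys[-1] = 3+3 = 6 → [8, 0, 5, 1, 3, 6]
append ys[0]+ys[5] = 8+6 = 14 → [8, 0, 5, 1, 3, 6, 14]
sum = 37

37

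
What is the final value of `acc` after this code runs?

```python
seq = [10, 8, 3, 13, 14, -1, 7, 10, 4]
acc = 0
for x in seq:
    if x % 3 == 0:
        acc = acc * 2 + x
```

3

x=10: not %3==0
x=8: not %3==0
x=3: %3==0, acc = 0*2+3 = 3
x=13: not %3==0
x=14: not %3==0
x=-1: not %3==0
x=7: not %3==0
x=10: not %3==0
x=4: not %3==0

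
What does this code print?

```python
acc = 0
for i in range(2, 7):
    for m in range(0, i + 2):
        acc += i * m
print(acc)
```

375

i=2,m=0: acc = 0+0 = 0
i=2,m=1: acc = 0+2 = 2
i=2,m=2: acc = 2+4 = 6
i=2,m=3: acc = 6+6 = 12
i=3,m=0: acc = 12+0 = 12
i=3,m=1: acc = 12+3 = 15
i=3,m=2: acc = 15+6 = 21
i=3,m=3: acc = 21+9 = 30
i=3,m=4: acc = 30+12 = 42
i=4,m=0: acc = 42+0 = 42
i=4,m=1: acc = 42+4 = 46
i=4,m=2: acc = 46+8 = 54
i=4,m=3: acc = 54+12 = 66
i=4,m=4: acc = 66+16 = 82
i=4,m=5: acc = 82+20 = 102
i=5,m=0: acc = 102+0 = 102
i=5,m=1: acc = 102+5 = 107
i=5,m=2: acc = 107+10 = 117
i=5,m=3: acc = 117+15 = 132
i=5,m=4: acc = 132+20 = 152
i=5,m=5: acc = 152+25 = 177
i=5,m=6: acc = 177+30 = 207
i=6,m=0: acc = 207+0 = 207
i=6,m=1: acc = 207+6 = 213
i=6,m=2: acc = 213+12 = 225
i=6,m=3: acc = 225+18 = 243
i=6,m=4: acc = 243+24 = 267
i=6,m=5: acc = 267+30 = 297
i=6,m=6: acc = 297+36 = 333
i=6,m=7: acc = 333+42 = 375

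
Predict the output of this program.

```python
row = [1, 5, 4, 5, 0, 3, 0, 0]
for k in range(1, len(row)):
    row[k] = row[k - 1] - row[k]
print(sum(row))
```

k=1: row[1] = 1-5 = -4 → [1, -4, 4, 5, 0, 3, 0, 0]
k=2: row[2] = (-4)-4 = -8 → [1, -4, -8, 5, 0, 3, 0, 0]
k=3: row[3] = (-8)-5 = -13 → [1, -4, -8, -13, 0, 3, 0, 0]
k=4: row[4] = (-13)-0 = -13 → [1, -4, -8, -13, -13, 3, 0, 0]
k=5: row[5] = (-13)-3 = -16 → [1, -4, -8, -13, -13, -16, 0, 0]
k=6: row[6] = (-16)-0 = -16 → [1, -4, -8, -13, -13, -16, -16, 0]
k=7: row[7] = (-16)-0 = -16 → [1, -4, -8, -13, -13, -16, -16, -16]
sum = -85

-85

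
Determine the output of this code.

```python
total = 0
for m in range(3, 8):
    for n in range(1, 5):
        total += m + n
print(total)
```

m=3,n=1: total = 0+4 = 4
m=3,n=2: total = 4+5 = 9
m=3,n=3: total = 9+6 = 15
m=3,n=4: total = 15+7 = 22
m=4,n=1: total = 22+5 = 27
m=4,n=2: total = 27+6 = 33
m=4,n=3: total = 33+7 = 40
m=4,n=4: total = 40+8 = 48
m=5,n=1: total = 48+6 = 54
m=5,n=2: total = 54+7 = 61
m=5,n=3: total = 61+8 = 69
m=5,n=4: total = 69+9 = 78
m=6,n=1: total = 78+7 = 85
m=6,n=2: total = 85+8 = 93
m=6,n=3: total = 93+9 = 102
m=6,n=4: total = 102+10 = 112
m=7,n=1: total = 112+8 = 120
m=7,n=2: total = 120+9 = 129
m=7,n=3: total = 129+10 = 139
m=7,n=4: total = 139+11 = 150

150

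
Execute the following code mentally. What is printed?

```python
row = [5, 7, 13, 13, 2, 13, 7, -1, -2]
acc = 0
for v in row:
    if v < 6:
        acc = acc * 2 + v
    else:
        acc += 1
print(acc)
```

76

v=5: <6, acc = 0*2+5 = 5
v=7: not <6, acc = 5+1 = 6
v=13: not <6, acc = 6+1 = 7
v=13: not <6, acc = 7+1 = 8
v=2: <6, acc = 8*2+2 = 18
v=13: not <6, acc = 18+1 = 19
v=7: not <6, acc = 19+1 = 20
v=-1: <6, acc = 20*2+(-1) = 39
v=-2: <6, acc = 39*2+(-2) = 76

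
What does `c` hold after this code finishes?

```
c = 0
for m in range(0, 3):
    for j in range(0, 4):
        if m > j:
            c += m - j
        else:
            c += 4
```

40

m=0,j=0: not 0>0, c = 0+4 = 4
m=0,j=1: not 0>1, c = 4+4 = 8
m=0,j=2: not 0>2, c = 8+4 = 12
m=0,j=3: not 0>3, c = 12+4 = 16
m=1,j=0: 1>0, c = 16+1 = 17
m=1,j=1: not 1>1, c = 17+4 = 21
m=1,j=2: not 1>2, c = 21+4 = 25
m=1,j=3: not 1>3, c = 25+4 = 29
m=2,j=0: 2>0, c = 29+2 = 31
m=2,j=1: 2>1, c = 31+1 = 32
m=2,j=2: not 2>2, c = 32+4 = 36
m=2,j=3: not 2>3, c = 36+4 = 40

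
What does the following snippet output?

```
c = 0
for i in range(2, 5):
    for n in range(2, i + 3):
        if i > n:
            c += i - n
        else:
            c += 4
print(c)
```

40

i=2,n=2: not 2>2, c = 0+4 = 4
i=2,n=3: not 2>3, c = 4+4 = 8
i=2,n=4: not 2>4, c = 8+4 = 12
i=3,n=2: 3>2, c = 12+1 = 13
i=3,n=3: not 3>3, c = 13+4 = 17
i=3,n=4: not 3>4, c = 17+4 = 21
i=3,n=5: not 3>5, c = 21+4 = 25
i=4,n=2: 4>2, c = 25+2 = 27
i=4,n=3: 4>3, c = 27+1 = 28
i=4,n=4: not 4>4, c = 28+4 = 32
i=4,n=5: not 4>5, c = 32+4 = 36
i=4,n=6: not 4>6, c = 36+4 = 40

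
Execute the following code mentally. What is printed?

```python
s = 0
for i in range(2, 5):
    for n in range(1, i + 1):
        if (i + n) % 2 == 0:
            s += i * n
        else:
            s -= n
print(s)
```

i=2,n=1: odd sum, s = 0-1 = -1
i=2,n=2: even sum, s = (-1)+4 = 3
i=3,n=1: even sum, s = 3+3 = 6
i=3,n=2: odd sum, s = 6-2 = 4
i=3,n=3: even sum, s = 4+9 = 13
i=4,n=1: odd sum, s = 13-1 = 12
i=4,n=2: even sum, s = 12+8 = 20
i=4,n=3: odd sum, s = 20-3 = 17
i=4,n=4: even sum, s = 17+16 = 33

33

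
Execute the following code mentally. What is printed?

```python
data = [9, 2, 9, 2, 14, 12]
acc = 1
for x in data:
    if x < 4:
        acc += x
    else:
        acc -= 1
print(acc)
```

x=9: not <4, acc = 1-1 = 0
x=2: <4, acc = 0+2 = 2
x=9: not <4, acc = 2-1 = 1
x=2: <4, acc = 1+2 = 3
x=14: not <4, acc = 3-1 = 2
x=12: not <4, acc = 2-1 = 1

1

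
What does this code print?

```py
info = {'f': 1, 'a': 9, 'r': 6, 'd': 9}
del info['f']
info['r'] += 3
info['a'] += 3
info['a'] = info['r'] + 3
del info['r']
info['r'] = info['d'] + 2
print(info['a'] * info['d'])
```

108

del 'f' → {'a': 9, 'r': 6, 'd': 9}
info['r'] = 6+3 = 9 → {'a': 9, 'r': 9, 'd': 9}
info['a'] = 9+3 = 12 → {'a': 12, 'r': 9, 'd': 9}
info['a'] = info['r']+3 = 12 → {'a': 12, 'r': 9, 'd': 9}
del 'r' → {'a': 12, 'd': 9}
info['r'] = info['d']+2 = 11 → {'a': 12, 'd': 9, 'r': 11}
info['a']*info['d'] = 12*9 = 108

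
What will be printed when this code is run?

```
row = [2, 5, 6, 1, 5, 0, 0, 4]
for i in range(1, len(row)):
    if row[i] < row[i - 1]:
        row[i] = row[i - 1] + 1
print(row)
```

i=1: 5>=2, unchanged → [2, 5, 6, 1, 5, 0, 0, 4]
i=2: 6>=5, unchanged → [2, 5, 6, 1, 5, 0, 0, 4]
i=3: 1<6, row[3] = 6+1 = 7 → [2, 5, 6, 7, 5, 0, 0, 4]
i=4: 5<7, row[4] = 7+1 = 8 → [2, 5, 6, 7, 8, 0, 0, 4]
i=5: 0<8, row[5] = 8+1 = 9 → [2, 5, 6, 7, 8, 9, 0, 4]
i=6: 0<9, row[6] = 9+1 = 10 → [2, 5, 6, 7, 8, 9, 10, 4]
i=7: 4<10, row[7] = 10+1 = 11 → [2, 5, 6, 7, 8, 9, 10, 11]

[2, 5, 6, 7, 8, 9, 10, 11]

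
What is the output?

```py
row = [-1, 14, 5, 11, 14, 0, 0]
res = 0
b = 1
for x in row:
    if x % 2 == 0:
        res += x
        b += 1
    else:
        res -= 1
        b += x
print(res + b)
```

45

x=-1: not even, res = 0-1 = -1; b=0
x=14: even, res = (-1)+14 = 13; b=1
x=5: not even, res = 13-1 = 12; b=6
x=11: not even, res = 12-1 = 11; b=17
x=14: even, res = 11+14 = 25; b=18
x=0: even, res = 25+0 = 25; b=19
x=0: even, res = 25+0 = 25; b=20
res+b = 25+20 = 45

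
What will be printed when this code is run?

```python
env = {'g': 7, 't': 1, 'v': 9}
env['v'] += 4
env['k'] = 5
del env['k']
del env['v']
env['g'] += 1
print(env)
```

{'g': 8, 't': 1}

env['v'] = 9+4 = 13 → {'g': 7, 't': 1, 'v': 13}
env['k'] = 5 → {'g': 7, 't': 1, 'v': 13, 'k': 5}
del 'k' → {'g': 7, 't': 1, 'v': 13}
del 'v' → {'g': 7, 't': 1}
env['g'] = 7+1 = 8 → {'g': 8, 't': 1}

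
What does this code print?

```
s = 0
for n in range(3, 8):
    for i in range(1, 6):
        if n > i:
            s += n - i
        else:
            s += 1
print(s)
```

n=3,i=1: 3>1, s = 0+2 = 2
n=3,i=2: 3>2, s = 2+1 = 3
n=3,i=3: not 3>3, s = 3+1 = 4
n=3,i=4: not 3>4, s = 4+1 = 5
n=3,i=5: not 3>5, s = 5+1 = 6
n=4,i=1: 4>1, s = 6+3 = 9
n=4,i=2: 4>2, s = 9+2 = 11
n=4,i=3: 4>3, s = 11+1 = 12
n=4,i=4: not 4>4, s = 12+1 = 13
n=4,i=5: not 4>5, s = 13+1 = 14
n=5,i=1: 5>1, s = 14+4 = 18
n=5,i=2: 5>2, s = 18+3 = 21
n=5,i=3: 5>3, s = 21+2 = 23
n=5,i=4: 5>4, s = 23+1 = 24
n=5,i=5: not 5>5, s = 24+1 = 25
n=6,i=1: 6>1, s = 25+5 = 30
n=6,i=2: 6>2, s = 30+4 = 34
n=6,i=3: 6>3, s = 34+3 = 37
n=6,i=4: 6>4, s = 37+2 = 39
n=6,i=5: 6>5, s = 39+1 = 40
n=7,i=1: 7>1, s = 40+6 = 46
n=7,i=2: 7>2, s = 46+5 = 51
n=7,i=3: 7>3, s = 51+4 = 55
n=7,i=4: 7>4, s = 55+3 = 58
n=7,i=5: 7>5, s = 58+2 = 60

60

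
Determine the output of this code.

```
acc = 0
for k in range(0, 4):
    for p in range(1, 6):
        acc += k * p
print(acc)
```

90

k=0,p=1: acc = 0+0 = 0
k=0,p=2: acc = 0+0 = 0
k=0,p=3: acc = 0+0 = 0
k=0,p=4: acc = 0+0 = 0
k=0,p=5: acc = 0+0 = 0
k=1,p=1: acc = 0+1 = 1
k=1,p=2: acc = 1+2 = 3
k=1,p=3: acc = 3+3 = 6
k=1,p=4: acc = 6+4 = 10
k=1,p=5: acc = 10+5 = 15
k=2,p=1: acc = 15+2 = 17
k=2,p=2: acc = 17+4 = 21
k=2,p=3: acc = 21+6 = 27
k=2,p=4: acc = 27+8 = 35
k=2,p=5: acc = 35+10 = 45
k=3,p=1: acc = 45+3 = 48
k=3,p=2: acc = 48+6 = 54
k=3,p=3: acc = 54+9 = 63
k=3,p=4: acc = 63+12 = 75
k=3,p=5: acc = 75+15 = 90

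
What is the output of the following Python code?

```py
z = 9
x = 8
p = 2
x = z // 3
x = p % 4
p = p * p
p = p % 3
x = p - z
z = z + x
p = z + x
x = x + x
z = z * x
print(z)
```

x = 9//3 = 3
x = 2%4 = 2
p = 2*2 = 4
p = 4%3 = 1
x = 1-9 = -8
z = 9+(-8) = 1
p = 1+(-8) = -7
x = (-8)+(-8) = -16
z = 1*(-16) = -16

-16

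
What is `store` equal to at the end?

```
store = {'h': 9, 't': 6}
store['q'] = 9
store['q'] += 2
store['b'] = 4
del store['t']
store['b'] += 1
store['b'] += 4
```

store['q'] = 9 → {'h': 9, 't': 6, 'q': 9}
store['q'] = 9+2 = 11 → {'h': 9, 't': 6, 'q': 11}
store['b'] = 4 → {'h': 9, 't': 6, 'q': 11, 'b': 4}
del 't' → {'h': 9, 'q': 11, 'b': 4}
store['b'] = 4+1 = 5 → {'h': 9, 'q': 11, 'b': 5}
store['b'] = 5+4 = 9 → {'h': 9, 'q': 11, 'b': 9}

{'h': 9, 'q': 11, 'b': 9}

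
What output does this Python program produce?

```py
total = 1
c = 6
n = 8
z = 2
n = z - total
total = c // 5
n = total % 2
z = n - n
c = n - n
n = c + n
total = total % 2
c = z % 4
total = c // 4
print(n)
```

n = 2-1 = 1
total = 6//5 = 1
n = 1%2 = 1
z = 1-1 = 0
c = 1-1 = 0
n = 0+1 = 1
total = 1%2 = 1
c = 0%4 = 0
total = 0//4 = 0

1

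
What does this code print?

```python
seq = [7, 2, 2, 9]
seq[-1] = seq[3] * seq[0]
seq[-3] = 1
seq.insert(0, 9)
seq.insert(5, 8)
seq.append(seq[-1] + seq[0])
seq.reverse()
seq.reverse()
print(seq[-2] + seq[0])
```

seq[-1] = seq[3]*seq[0] = 9*7 = 63 → [7, 2, 2, 63]
seq[-3] = 1 → [7, 1, 2, 63]
insert 9 at 0 → [9, 7, 1, 2, 63]
insert 8 at 5 → [9, 7, 1, 2, 63, 8]
append seq[-1]+seq[0] = 8+9 = 17 → [9, 7, 1, 2, 63, 8, 17]
reverse → [17, 8, 63, 2, 1, 7, 9]
reverse → [9, 7, 1, 2, 63, 8, 17]
seq[-2]+seq[0] = 8+9 = 17

17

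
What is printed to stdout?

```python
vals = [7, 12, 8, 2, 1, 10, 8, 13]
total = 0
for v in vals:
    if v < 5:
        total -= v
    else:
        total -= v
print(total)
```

v=7: not <5, total = 0-7 = -7
v=12: not <5, total = (-7)-12 = -19
v=8: not <5, total = (-19)-8 = -27
v=2: <5, total = (-27)-2 = -29
v=1: <5, total = (-29)-1 = -30
v=10: not <5, total = (-30)-10 = -40
v=8: not <5, total = (-40)-8 = -48
v=13: not <5, total = (-48)-13 = -61

-61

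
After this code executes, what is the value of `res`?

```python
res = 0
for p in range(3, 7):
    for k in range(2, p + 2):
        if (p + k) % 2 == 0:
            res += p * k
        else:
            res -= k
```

p=3,k=2: odd sum, res = 0-2 = -2
p=3,k=3: even sum, res = (-2)+9 = 7
p=3,k=4: odd sum, res = 7-4 = 3
p=4,k=2: even sum, res = 3+8 = 11
p=4,k=3: odd sum, res = 11-3 = 8
p=4,k=4: even sum, res = 8+16 = 24
p=4,k=5: odd sum, res = 24-5 = 19
p=5,k=2: odd sum, res = 19-2 = 17
p=5,k=3: even sum, res = 17+15 = 32
p=5,k=4: odd sum, res = 32-4 = 28
p=5,k=5: even sum, res = 28+25 = 53
p=5,k=6: odd sum, res = 53-6 = 47
p=6,k=2: even sum, res = 47+12 = 59
p=6,k=3: odd sum, res = 59-3 = 56
p=6,k=4: even sum, res = 56+24 = 80
p=6,k=5: odd sum, res = 80-5 = 75
p=6,k=6: even sum, res = 75+36 = 111
p=6,k=7: odd sum, res = 111-7 = 104

104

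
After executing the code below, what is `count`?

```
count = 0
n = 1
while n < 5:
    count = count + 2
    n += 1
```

8

n=1: count = 0+2 = 2
n=2: count = 2+2 = 4
n=3: count = 4+2 = 6
n=4: count = 6+2 = 8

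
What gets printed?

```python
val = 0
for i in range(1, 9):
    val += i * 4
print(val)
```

144

i=1: val = 0+1*4 = 4
i=2: val = 4+2*4 = 12
i=3: val = 12+3*4 = 24
i=4: val = 24+4*4 = 40
i=5: val = 40+5*4 = 60
i=6: val = 60+6*4 = 84
i=7: val = 84+7*4 = 112
i=8: val = 112+8*4 = 144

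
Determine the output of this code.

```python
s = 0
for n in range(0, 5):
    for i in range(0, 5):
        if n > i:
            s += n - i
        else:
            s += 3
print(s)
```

n=0,i=0: not 0>0, s = 0+3 = 3
n=0,i=1: not 0>1, s = 3+3 = 6
n=0,i=2: not 0>2, s = 6+3 = 9
n=0,i=3: not 0>3, s = 9+3 = 12
n=0,i=4: not 0>4, s = 12+3 = 15
n=1,i=0: 1>0, s = 15+1 = 16
n=1,i=1: not 1>1, s = 16+3 = 19
n=1,i=2: not 1>2, s = 19+3 = 22
n=1,i=3: not 1>3, s = 22+3 = 25
n=1,i=4: not 1>4, s = 25+3 = 28
n=2,i=0: 2>0, s = 28+2 = 30
n=2,i=1: 2>1, s = 30+1 = 31
n=2,i=2: not 2>2, s = 31+3 = 34
n=2,i=3: not 2>3, s = 34+3 = 37
n=2,i=4: not 2>4, s = 37+3 = 40
n=3,i=0: 3>0, s = 40+3 = 43
n=3,i=1: 3>1, s = 43+2 = 45
n=3,i=2: 3>2, s = 45+1 = 46
n=3,i=3: not 3>3, s = 46+3 = 49
n=3,i=4: not 3>4, s = 49+3 = 52
n=4,i=0: 4>0, s = 52+4 = 56
n=4,i=1: 4>1, s = 56+3 = 59
n=4,i=2: 4>2, s = 59+2 = 61
n=4,i=3: 4>3, s = 61+1 = 62
n=4,i=4: not 4>4, s = 62+3 = 65

65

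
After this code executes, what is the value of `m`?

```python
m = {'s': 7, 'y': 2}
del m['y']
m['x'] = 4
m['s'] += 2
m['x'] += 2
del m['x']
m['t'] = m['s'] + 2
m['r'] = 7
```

del 'y' → {'s': 7}
m['x'] = 4 → {'s': 7, 'x': 4}
m['s'] = 7+2 = 9 → {'s': 9, 'x': 4}
m['x'] = 4+2 = 6 → {'s': 9, 'x': 6}
del 'x' → {'s': 9}
m['t'] = m['s']+2 = 11 → {'s': 9, 't': 11}
m['r'] = 7 → {'s': 9, 't': 11, 'r': 7}

{'s': 9, 't': 11, 'r': 7}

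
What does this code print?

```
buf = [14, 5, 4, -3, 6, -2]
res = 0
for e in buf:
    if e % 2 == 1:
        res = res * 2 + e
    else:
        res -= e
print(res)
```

-61

e=14: not odd, res = 0-14 = -14
e=5: odd, res = (-14)*2+5 = -23
e=4: not odd, res = (-23)-4 = -27
e=-3: odd, res = (-27)*2+(-3) = -57
e=6: not odd, res = (-57)-6 = -63
e=-2: not odd, res = (-63)-(-2) = -61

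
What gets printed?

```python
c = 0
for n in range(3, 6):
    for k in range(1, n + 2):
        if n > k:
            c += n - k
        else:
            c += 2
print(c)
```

n=3,k=1: 3>1, c = 0+2 = 2
n=3,k=2: 3>2, c = 2+1 = 3
n=3,k=3: not 3>3, c = 3+2 = 5
n=3,k=4: not 3>4, c = 5+2 = 7
n=4,k=1: 4>1, c = 7+3 = 10
n=4,k=2: 4>2, c = 10+2 = 12
n=4,k=3: 4>3, c = 12+1 = 13
n=4,k=4: not 4>4, c = 13+2 = 15
n=4,k=5: not 4>5, c = 15+2 = 17
n=5,k=1: 5>1, c = 17+4 = 21
n=5,k=2: 5>2, c = 21+3 = 24
n=5,k=3: 5>3, c = 24+2 = 26
n=5,k=4: 5>4, c = 26+1 = 27
n=5,k=5: not 5>5, c = 27+2 = 29
n=5,k=6: not 5>6, c = 29+2 = 31

31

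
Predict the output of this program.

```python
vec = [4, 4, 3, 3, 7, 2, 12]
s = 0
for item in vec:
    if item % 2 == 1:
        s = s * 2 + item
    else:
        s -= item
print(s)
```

item=4: not odd, s = 0-4 = -4
item=4: not odd, s = (-4)-4 = -8
item=3: odd, s = (-8)*2+3 = -13
item=3: odd, s = (-13)*2+3 = -23
item=7: odd, s = (-23)*2+7 = -39
item=2: not odd, s = (-39)-2 = -41
item=12: not odd, s = (-41)-12 = -53

-53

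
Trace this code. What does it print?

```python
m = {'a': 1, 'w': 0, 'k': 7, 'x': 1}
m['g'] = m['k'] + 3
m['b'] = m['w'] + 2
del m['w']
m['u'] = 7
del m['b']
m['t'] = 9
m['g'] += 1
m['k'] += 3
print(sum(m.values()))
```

39

m['g'] = m['k']+3 = 10 → {'a': 1, 'w': 0, 'k': 7, 'x': 1, 'g': 10}
m['b'] = m['w']+2 = 2 → {'a': 1, 'w': 0, 'k': 7, 'x': 1, 'g': 10, 'b': 2}
del 'w' → {'a': 1, 'k': 7, 'x': 1, 'g': 10, 'b': 2}
m['u'] = 7 → {'a': 1, 'k': 7, 'x': 1, 'g': 10, 'b': 2, 'u': 7}
del 'b' → {'a': 1, 'k': 7, 'x': 1, 'g': 10, 'u': 7}
m['t'] = 9 → {'a': 1, 'k': 7, 'x': 1, 'g': 10, 'u': 7, 't': 9}
m['g'] = 10+1 = 11 → {'a': 1, 'k': 7, 'x': 1, 'g': 11, 'u': 7, 't': 9}
m['k'] = 7+3 = 10 → {'a': 1, 'k': 10, 'x': 1, 'g': 11, 'u': 7, 't': 9}
sum of values = 39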